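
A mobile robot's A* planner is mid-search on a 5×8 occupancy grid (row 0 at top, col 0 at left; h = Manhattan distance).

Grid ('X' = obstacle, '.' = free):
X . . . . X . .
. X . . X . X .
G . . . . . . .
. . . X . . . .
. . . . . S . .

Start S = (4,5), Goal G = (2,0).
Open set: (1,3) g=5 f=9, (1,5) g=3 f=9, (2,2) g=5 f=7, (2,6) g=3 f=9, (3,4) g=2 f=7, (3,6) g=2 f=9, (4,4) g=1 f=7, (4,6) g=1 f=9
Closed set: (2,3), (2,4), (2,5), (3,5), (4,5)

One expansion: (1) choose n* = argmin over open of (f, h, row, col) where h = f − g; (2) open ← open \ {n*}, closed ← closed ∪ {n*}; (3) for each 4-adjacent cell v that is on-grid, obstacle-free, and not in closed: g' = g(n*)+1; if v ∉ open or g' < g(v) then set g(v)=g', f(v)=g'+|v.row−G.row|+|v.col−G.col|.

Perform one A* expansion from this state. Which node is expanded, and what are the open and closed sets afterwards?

step 1: expand (2,2) (f=7, h=2) → closed; open now [(1,2) g=6 f=9, (1,3) g=5 f=9, (1,5) g=3 f=9, (2,1) g=6 f=7, (2,6) g=3 f=9, (3,2) g=6 f=9, (3,4) g=2 f=7, (3,6) g=2 f=9, (4,4) g=1 f=7, (4,6) g=1 f=9]

expanded=(2,2); open=[(1,2) g=6 f=9, (1,3) g=5 f=9, (1,5) g=3 f=9, (2,1) g=6 f=7, (2,6) g=3 f=9, (3,2) g=6 f=9, (3,4) g=2 f=7, (3,6) g=2 f=9, (4,4) g=1 f=7, (4,6) g=1 f=9]; closed=[(2,2), (2,3), (2,4), (2,5), (3,5), (4,5)]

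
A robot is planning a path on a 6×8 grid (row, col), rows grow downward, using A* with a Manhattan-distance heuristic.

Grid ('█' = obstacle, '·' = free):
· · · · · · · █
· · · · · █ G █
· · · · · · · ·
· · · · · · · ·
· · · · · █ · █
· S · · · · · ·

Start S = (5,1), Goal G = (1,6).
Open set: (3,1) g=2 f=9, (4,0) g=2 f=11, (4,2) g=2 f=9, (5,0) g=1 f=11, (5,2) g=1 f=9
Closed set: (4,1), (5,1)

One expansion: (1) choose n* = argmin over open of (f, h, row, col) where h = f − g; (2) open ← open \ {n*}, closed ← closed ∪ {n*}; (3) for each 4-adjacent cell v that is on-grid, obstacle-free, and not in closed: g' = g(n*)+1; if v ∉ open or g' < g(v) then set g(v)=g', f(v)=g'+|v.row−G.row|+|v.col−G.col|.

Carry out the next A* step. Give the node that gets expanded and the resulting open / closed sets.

expanded=(3,1); open=[(2,1) g=3 f=9, (3,0) g=3 f=11, (3,2) g=3 f=9, (4,0) g=2 f=11, (4,2) g=2 f=9, (5,0) g=1 f=11, (5,2) g=1 f=9]; closed=[(3,1), (4,1), (5,1)]

step 1: expand (3,1) (f=9, h=7) → closed; open now [(2,1) g=3 f=9, (3,0) g=3 f=11, (3,2) g=3 f=9, (4,0) g=2 f=11, (4,2) g=2 f=9, (5,0) g=1 f=11, (5,2) g=1 f=9]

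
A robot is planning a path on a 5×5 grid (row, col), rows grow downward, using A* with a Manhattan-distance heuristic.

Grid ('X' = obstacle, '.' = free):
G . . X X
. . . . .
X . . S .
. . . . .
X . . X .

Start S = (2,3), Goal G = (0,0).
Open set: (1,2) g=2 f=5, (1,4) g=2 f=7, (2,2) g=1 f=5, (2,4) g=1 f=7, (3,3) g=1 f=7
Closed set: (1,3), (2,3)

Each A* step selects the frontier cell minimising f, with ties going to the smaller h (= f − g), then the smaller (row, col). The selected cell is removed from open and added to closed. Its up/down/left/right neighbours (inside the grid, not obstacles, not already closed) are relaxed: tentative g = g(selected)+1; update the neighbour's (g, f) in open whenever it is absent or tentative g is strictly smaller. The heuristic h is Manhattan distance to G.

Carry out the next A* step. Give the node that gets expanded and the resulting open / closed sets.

expanded=(1,2); open=[(0,2) g=3 f=5, (1,1) g=3 f=5, (1,4) g=2 f=7, (2,2) g=1 f=5, (2,4) g=1 f=7, (3,3) g=1 f=7]; closed=[(1,2), (1,3), (2,3)]

step 1: expand (1,2) (f=5, h=3) → closed; open now [(0,2) g=3 f=5, (1,1) g=3 f=5, (1,4) g=2 f=7, (2,2) g=1 f=5, (2,4) g=1 f=7, (3,3) g=1 f=7]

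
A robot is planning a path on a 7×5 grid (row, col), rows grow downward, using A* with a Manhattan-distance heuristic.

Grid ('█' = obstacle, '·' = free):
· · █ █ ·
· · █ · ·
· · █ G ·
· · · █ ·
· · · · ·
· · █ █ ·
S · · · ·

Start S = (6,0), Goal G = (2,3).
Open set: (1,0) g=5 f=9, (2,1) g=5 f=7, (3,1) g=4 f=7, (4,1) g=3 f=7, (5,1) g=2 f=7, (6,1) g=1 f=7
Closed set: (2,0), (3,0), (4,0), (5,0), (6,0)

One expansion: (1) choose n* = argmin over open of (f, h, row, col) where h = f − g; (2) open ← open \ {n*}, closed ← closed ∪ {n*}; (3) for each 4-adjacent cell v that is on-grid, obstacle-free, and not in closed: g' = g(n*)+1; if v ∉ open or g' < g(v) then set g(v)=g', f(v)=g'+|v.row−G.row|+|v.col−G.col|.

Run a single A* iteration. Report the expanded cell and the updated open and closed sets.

step 1: expand (2,1) (f=7, h=2) → closed; open now [(1,0) g=5 f=9, (1,1) g=6 f=9, (3,1) g=4 f=7, (4,1) g=3 f=7, (5,1) g=2 f=7, (6,1) g=1 f=7]

expanded=(2,1); open=[(1,0) g=5 f=9, (1,1) g=6 f=9, (3,1) g=4 f=7, (4,1) g=3 f=7, (5,1) g=2 f=7, (6,1) g=1 f=7]; closed=[(2,0), (2,1), (3,0), (4,0), (5,0), (6,0)]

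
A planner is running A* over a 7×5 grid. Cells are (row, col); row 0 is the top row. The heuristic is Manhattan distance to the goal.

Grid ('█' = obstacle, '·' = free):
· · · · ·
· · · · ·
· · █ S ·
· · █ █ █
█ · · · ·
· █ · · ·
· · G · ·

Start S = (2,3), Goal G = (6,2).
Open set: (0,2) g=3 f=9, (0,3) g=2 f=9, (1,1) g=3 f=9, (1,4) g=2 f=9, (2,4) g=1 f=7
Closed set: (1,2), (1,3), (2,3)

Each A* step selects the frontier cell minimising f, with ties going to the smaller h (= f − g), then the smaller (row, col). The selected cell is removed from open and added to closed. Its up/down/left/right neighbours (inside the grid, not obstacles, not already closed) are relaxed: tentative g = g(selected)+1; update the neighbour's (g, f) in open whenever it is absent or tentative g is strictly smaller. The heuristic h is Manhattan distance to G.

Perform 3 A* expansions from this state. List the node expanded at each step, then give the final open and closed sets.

order=[(2,4) → (0,2) → (1,1)]; open=[(0,1) g=4 f=11, (0,3) g=2 f=9, (1,0) g=4 f=11, (1,4) g=2 f=9, (2,1) g=4 f=9]; closed=[(0,2), (1,1), (1,2), (1,3), (2,3), (2,4)]

step 1: expand (2,4) (f=7, h=6) → closed; open now [(0,2) g=3 f=9, (0,3) g=2 f=9, (1,1) g=3 f=9, (1,4) g=2 f=9]
step 2: expand (0,2) (f=9, h=6) → closed; open now [(0,1) g=4 f=11, (0,3) g=2 f=9, (1,1) g=3 f=9, (1,4) g=2 f=9]
step 3: expand (1,1) (f=9, h=6) → closed; open now [(0,1) g=4 f=11, (0,3) g=2 f=9, (1,0) g=4 f=11, (1,4) g=2 f=9, (2,1) g=4 f=9]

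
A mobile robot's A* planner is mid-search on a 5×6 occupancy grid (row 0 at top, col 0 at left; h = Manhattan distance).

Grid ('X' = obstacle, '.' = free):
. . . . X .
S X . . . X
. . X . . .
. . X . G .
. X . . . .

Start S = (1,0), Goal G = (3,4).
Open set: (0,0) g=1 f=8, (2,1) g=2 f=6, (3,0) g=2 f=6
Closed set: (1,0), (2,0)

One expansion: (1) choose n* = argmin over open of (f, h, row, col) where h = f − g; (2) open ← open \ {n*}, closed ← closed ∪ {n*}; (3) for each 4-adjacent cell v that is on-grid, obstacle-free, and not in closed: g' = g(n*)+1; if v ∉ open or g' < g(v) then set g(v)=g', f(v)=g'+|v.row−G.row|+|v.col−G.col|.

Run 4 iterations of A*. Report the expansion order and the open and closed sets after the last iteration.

step 1: expand (2,1) (f=6, h=4) → closed; open now [(0,0) g=1 f=8, (3,0) g=2 f=6, (3,1) g=3 f=6]
step 2: expand (3,1) (f=6, h=3) → closed; open now [(0,0) g=1 f=8, (3,0) g=2 f=6]
step 3: expand (3,0) (f=6, h=4) → closed; open now [(0,0) g=1 f=8, (4,0) g=3 f=8]
step 4: expand (4,0) (f=8, h=5) → closed; open now [(0,0) g=1 f=8]

order=[(2,1) → (3,1) → (3,0) → (4,0)]; open=[(0,0) g=1 f=8]; closed=[(1,0), (2,0), (2,1), (3,0), (3,1), (4,0)]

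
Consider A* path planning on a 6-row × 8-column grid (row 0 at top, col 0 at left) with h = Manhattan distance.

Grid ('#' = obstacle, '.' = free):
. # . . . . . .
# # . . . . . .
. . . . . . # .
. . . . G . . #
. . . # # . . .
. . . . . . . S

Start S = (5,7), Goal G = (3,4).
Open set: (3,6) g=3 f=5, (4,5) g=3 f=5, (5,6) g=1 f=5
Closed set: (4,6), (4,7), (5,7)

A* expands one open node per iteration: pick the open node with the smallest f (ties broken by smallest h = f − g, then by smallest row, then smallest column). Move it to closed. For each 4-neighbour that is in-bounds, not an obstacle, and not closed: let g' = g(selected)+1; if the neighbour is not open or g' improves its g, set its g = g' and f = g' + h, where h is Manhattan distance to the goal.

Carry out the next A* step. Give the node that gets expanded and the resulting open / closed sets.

step 1: expand (3,6) (f=5, h=2) → closed; open now [(3,5) g=4 f=5, (4,5) g=3 f=5, (5,6) g=1 f=5]

expanded=(3,6); open=[(3,5) g=4 f=5, (4,5) g=3 f=5, (5,6) g=1 f=5]; closed=[(3,6), (4,6), (4,7), (5,7)]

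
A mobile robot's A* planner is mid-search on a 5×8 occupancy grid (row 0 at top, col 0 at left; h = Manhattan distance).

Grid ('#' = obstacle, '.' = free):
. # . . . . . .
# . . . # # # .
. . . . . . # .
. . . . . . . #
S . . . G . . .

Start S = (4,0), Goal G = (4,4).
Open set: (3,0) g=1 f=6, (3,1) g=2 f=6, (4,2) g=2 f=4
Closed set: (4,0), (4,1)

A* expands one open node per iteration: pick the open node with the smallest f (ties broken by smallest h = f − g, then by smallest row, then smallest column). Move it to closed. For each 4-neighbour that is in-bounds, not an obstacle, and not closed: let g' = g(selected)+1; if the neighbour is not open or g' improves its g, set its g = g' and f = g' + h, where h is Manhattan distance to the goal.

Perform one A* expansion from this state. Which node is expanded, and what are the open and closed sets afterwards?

expanded=(4,2); open=[(3,0) g=1 f=6, (3,1) g=2 f=6, (3,2) g=3 f=6, (4,3) g=3 f=4]; closed=[(4,0), (4,1), (4,2)]

step 1: expand (4,2) (f=4, h=2) → closed; open now [(3,0) g=1 f=6, (3,1) g=2 f=6, (3,2) g=3 f=6, (4,3) g=3 f=4]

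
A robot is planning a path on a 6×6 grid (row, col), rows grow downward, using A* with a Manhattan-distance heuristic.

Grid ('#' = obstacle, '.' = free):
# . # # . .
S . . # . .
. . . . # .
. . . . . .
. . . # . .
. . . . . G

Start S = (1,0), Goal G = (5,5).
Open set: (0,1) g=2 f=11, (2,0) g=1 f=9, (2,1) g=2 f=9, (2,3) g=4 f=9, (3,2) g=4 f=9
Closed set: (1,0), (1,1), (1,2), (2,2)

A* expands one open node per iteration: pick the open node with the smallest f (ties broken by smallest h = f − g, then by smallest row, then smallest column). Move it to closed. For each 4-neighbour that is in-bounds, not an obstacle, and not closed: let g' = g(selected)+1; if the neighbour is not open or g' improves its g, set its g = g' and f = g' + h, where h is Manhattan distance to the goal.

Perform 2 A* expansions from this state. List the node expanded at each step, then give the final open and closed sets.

order=[(2,3) → (3,3)]; open=[(0,1) g=2 f=11, (2,0) g=1 f=9, (2,1) g=2 f=9, (3,2) g=4 f=9, (3,4) g=6 f=9]; closed=[(1,0), (1,1), (1,2), (2,2), (2,3), (3,3)]

step 1: expand (2,3) (f=9, h=5) → closed; open now [(0,1) g=2 f=11, (2,0) g=1 f=9, (2,1) g=2 f=9, (3,2) g=4 f=9, (3,3) g=5 f=9]
step 2: expand (3,3) (f=9, h=4) → closed; open now [(0,1) g=2 f=11, (2,0) g=1 f=9, (2,1) g=2 f=9, (3,2) g=4 f=9, (3,4) g=6 f=9]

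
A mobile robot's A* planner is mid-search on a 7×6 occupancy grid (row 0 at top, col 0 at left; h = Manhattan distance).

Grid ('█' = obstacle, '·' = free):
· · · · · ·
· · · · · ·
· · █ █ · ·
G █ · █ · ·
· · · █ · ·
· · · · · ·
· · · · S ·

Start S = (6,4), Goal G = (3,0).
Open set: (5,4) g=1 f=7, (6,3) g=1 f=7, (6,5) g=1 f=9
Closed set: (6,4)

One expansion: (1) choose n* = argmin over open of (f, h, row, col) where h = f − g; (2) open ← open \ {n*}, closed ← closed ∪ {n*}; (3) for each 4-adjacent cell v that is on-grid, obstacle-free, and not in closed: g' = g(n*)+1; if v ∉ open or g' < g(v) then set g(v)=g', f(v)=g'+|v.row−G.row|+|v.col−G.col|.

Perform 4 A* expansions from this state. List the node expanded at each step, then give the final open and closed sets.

step 1: expand (5,4) (f=7, h=6) → closed; open now [(4,4) g=2 f=7, (5,3) g=2 f=7, (5,5) g=2 f=9, (6,3) g=1 f=7, (6,5) g=1 f=9]
step 2: expand (4,4) (f=7, h=5) → closed; open now [(3,4) g=3 f=7, (4,5) g=3 f=9, (5,3) g=2 f=7, (5,5) g=2 f=9, (6,3) g=1 f=7, (6,5) g=1 f=9]
step 3: expand (3,4) (f=7, h=4) → closed; open now [(2,4) g=4 f=9, (3,5) g=4 f=9, (4,5) g=3 f=9, (5,3) g=2 f=7, (5,5) g=2 f=9, (6,3) g=1 f=7, (6,5) g=1 f=9]
step 4: expand (5,3) (f=7, h=5) → closed; open now [(2,4) g=4 f=9, (3,5) g=4 f=9, (4,5) g=3 f=9, (5,2) g=3 f=7, (5,5) g=2 f=9, (6,3) g=1 f=7, (6,5) g=1 f=9]

order=[(5,4) → (4,4) → (3,4) → (5,3)]; open=[(2,4) g=4 f=9, (3,5) g=4 f=9, (4,5) g=3 f=9, (5,2) g=3 f=7, (5,5) g=2 f=9, (6,3) g=1 f=7, (6,5) g=1 f=9]; closed=[(3,4), (4,4), (5,3), (5,4), (6,4)]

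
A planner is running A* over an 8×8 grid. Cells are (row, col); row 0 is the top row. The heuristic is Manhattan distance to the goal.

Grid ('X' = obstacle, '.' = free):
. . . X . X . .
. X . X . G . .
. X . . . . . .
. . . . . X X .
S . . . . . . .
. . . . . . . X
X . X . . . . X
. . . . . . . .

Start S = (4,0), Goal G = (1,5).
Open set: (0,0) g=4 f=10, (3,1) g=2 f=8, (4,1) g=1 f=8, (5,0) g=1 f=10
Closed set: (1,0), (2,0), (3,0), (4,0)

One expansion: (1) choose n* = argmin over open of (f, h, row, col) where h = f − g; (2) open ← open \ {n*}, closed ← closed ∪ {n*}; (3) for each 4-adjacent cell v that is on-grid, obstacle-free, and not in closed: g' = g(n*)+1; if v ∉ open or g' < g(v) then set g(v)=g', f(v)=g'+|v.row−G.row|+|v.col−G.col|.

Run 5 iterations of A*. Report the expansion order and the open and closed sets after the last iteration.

step 1: expand (3,1) (f=8, h=6) → closed; open now [(0,0) g=4 f=10, (3,2) g=3 f=8, (4,1) g=1 f=8, (5,0) g=1 f=10]
step 2: expand (3,2) (f=8, h=5) → closed; open now [(0,0) g=4 f=10, (2,2) g=4 f=8, (3,3) g=4 f=8, (4,1) g=1 f=8, (4,2) g=4 f=10, (5,0) g=1 f=10]
step 3: expand (2,2) (f=8, h=4) → closed; open now [(0,0) g=4 f=10, (1,2) g=5 f=8, (2,3) g=5 f=8, (3,3) g=4 f=8, (4,1) g=1 f=8, (4,2) g=4 f=10, (5,0) g=1 f=10]
step 4: expand (1,2) (f=8, h=3) → closed; open now [(0,0) g=4 f=10, (0,2) g=6 f=10, (2,3) g=5 f=8, (3,3) g=4 f=8, (4,1) g=1 f=8, (4,2) g=4 f=10, (5,0) g=1 f=10]
step 5: expand (2,3) (f=8, h=3) → closed; open now [(0,0) g=4 f=10, (0,2) g=6 f=10, (2,4) g=6 f=8, (3,3) g=4 f=8, (4,1) g=1 f=8, (4,2) g=4 f=10, (5,0) g=1 f=10]

order=[(3,1) → (3,2) → (2,2) → (1,2) → (2,3)]; open=[(0,0) g=4 f=10, (0,2) g=6 f=10, (2,4) g=6 f=8, (3,3) g=4 f=8, (4,1) g=1 f=8, (4,2) g=4 f=10, (5,0) g=1 f=10]; closed=[(1,0), (1,2), (2,0), (2,2), (2,3), (3,0), (3,1), (3,2), (4,0)]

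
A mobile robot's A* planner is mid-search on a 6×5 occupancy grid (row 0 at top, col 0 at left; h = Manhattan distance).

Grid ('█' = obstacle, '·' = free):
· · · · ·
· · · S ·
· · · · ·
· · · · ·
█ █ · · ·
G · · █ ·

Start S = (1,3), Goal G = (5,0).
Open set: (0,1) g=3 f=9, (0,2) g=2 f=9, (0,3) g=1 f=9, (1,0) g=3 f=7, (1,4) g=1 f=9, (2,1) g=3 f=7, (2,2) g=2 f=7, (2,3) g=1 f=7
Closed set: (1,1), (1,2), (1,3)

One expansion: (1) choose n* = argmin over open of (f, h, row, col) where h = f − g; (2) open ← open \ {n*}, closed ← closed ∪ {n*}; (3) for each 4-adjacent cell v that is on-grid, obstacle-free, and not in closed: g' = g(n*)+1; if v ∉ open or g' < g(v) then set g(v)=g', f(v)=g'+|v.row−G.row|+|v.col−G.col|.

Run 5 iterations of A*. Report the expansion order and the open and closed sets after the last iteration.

order=[(1,0) → (2,0) → (3,0) → (2,1) → (3,1)]; open=[(0,0) g=4 f=9, (0,1) g=3 f=9, (0,2) g=2 f=9, (0,3) g=1 f=9, (1,4) g=1 f=9, (2,2) g=2 f=7, (2,3) g=1 f=7, (3,2) g=5 f=9]; closed=[(1,0), (1,1), (1,2), (1,3), (2,0), (2,1), (3,0), (3,1)]

step 1: expand (1,0) (f=7, h=4) → closed; open now [(0,0) g=4 f=9, (0,1) g=3 f=9, (0,2) g=2 f=9, (0,3) g=1 f=9, (1,4) g=1 f=9, (2,0) g=4 f=7, (2,1) g=3 f=7, (2,2) g=2 f=7, (2,3) g=1 f=7]
step 2: expand (2,0) (f=7, h=3) → closed; open now [(0,0) g=4 f=9, (0,1) g=3 f=9, (0,2) g=2 f=9, (0,3) g=1 f=9, (1,4) g=1 f=9, (2,1) g=3 f=7, (2,2) g=2 f=7, (2,3) g=1 f=7, (3,0) g=5 f=7]
step 3: expand (3,0) (f=7, h=2) → closed; open now [(0,0) g=4 f=9, (0,1) g=3 f=9, (0,2) g=2 f=9, (0,3) g=1 f=9, (1,4) g=1 f=9, (2,1) g=3 f=7, (2,2) g=2 f=7, (2,3) g=1 f=7, (3,1) g=6 f=9]
step 4: expand (2,1) (f=7, h=4) → closed; open now [(0,0) g=4 f=9, (0,1) g=3 f=9, (0,2) g=2 f=9, (0,3) g=1 f=9, (1,4) g=1 f=9, (2,2) g=2 f=7, (2,3) g=1 f=7, (3,1) g=4 f=7]
step 5: expand (3,1) (f=7, h=3) → closed; open now [(0,0) g=4 f=9, (0,1) g=3 f=9, (0,2) g=2 f=9, (0,3) g=1 f=9, (1,4) g=1 f=9, (2,2) g=2 f=7, (2,3) g=1 f=7, (3,2) g=5 f=9]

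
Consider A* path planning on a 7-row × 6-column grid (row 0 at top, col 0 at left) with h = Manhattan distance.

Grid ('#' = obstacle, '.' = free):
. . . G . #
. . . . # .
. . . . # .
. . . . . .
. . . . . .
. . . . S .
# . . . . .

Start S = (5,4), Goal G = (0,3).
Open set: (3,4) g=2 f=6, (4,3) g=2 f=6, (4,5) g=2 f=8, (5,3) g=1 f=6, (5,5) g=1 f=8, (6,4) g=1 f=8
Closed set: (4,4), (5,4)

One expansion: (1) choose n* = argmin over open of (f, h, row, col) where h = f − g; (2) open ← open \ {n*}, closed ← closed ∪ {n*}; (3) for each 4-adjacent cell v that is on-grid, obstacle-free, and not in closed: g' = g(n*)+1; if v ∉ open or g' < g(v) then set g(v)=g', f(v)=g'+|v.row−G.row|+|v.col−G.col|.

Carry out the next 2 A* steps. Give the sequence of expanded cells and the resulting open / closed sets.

order=[(3,4) → (3,3)]; open=[(2,3) g=4 f=6, (3,2) g=4 f=8, (3,5) g=3 f=8, (4,3) g=2 f=6, (4,5) g=2 f=8, (5,3) g=1 f=6, (5,5) g=1 f=8, (6,4) g=1 f=8]; closed=[(3,3), (3,4), (4,4), (5,4)]

step 1: expand (3,4) (f=6, h=4) → closed; open now [(3,3) g=3 f=6, (3,5) g=3 f=8, (4,3) g=2 f=6, (4,5) g=2 f=8, (5,3) g=1 f=6, (5,5) g=1 f=8, (6,4) g=1 f=8]
step 2: expand (3,3) (f=6, h=3) → closed; open now [(2,3) g=4 f=6, (3,2) g=4 f=8, (3,5) g=3 f=8, (4,3) g=2 f=6, (4,5) g=2 f=8, (5,3) g=1 f=6, (5,5) g=1 f=8, (6,4) g=1 f=8]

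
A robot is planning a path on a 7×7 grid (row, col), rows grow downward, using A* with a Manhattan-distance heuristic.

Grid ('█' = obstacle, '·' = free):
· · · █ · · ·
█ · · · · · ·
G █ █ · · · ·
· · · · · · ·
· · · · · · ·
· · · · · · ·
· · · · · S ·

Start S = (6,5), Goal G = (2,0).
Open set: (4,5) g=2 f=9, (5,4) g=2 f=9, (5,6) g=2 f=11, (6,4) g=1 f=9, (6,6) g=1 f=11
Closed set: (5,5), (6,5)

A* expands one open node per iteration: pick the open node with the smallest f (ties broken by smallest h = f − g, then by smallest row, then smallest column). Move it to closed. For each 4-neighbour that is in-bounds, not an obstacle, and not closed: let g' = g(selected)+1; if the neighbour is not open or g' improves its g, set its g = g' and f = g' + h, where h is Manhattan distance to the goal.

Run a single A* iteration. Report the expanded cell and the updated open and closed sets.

step 1: expand (4,5) (f=9, h=7) → closed; open now [(3,5) g=3 f=9, (4,4) g=3 f=9, (4,6) g=3 f=11, (5,4) g=2 f=9, (5,6) g=2 f=11, (6,4) g=1 f=9, (6,6) g=1 f=11]

expanded=(4,5); open=[(3,5) g=3 f=9, (4,4) g=3 f=9, (4,6) g=3 f=11, (5,4) g=2 f=9, (5,6) g=2 f=11, (6,4) g=1 f=9, (6,6) g=1 f=11]; closed=[(4,5), (5,5), (6,5)]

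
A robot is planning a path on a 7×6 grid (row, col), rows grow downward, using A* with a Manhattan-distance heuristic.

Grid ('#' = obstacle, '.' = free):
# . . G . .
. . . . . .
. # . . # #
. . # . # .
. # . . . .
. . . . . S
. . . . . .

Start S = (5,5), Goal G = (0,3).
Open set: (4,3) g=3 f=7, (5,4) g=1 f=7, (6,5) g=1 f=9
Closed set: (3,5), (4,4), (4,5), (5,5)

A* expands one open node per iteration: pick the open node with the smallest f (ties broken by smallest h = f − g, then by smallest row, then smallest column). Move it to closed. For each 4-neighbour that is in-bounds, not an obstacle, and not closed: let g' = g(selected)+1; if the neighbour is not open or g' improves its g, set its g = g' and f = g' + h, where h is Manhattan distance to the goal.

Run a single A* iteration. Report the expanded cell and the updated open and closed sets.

expanded=(4,3); open=[(3,3) g=4 f=7, (4,2) g=4 f=9, (5,3) g=4 f=9, (5,4) g=1 f=7, (6,5) g=1 f=9]; closed=[(3,5), (4,3), (4,4), (4,5), (5,5)]

step 1: expand (4,3) (f=7, h=4) → closed; open now [(3,3) g=4 f=7, (4,2) g=4 f=9, (5,3) g=4 f=9, (5,4) g=1 f=7, (6,5) g=1 f=9]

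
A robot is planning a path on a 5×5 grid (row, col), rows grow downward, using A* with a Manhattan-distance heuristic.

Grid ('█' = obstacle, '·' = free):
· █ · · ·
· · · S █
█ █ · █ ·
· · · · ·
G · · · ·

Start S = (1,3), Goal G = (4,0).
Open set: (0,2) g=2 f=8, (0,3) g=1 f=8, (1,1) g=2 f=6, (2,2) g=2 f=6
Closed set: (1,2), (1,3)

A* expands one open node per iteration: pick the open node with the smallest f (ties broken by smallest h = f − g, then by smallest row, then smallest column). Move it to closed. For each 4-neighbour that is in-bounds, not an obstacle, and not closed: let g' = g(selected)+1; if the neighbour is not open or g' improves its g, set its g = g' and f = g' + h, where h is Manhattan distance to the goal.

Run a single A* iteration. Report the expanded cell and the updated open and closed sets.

expanded=(1,1); open=[(0,2) g=2 f=8, (0,3) g=1 f=8, (1,0) g=3 f=6, (2,2) g=2 f=6]; closed=[(1,1), (1,2), (1,3)]

step 1: expand (1,1) (f=6, h=4) → closed; open now [(0,2) g=2 f=8, (0,3) g=1 f=8, (1,0) g=3 f=6, (2,2) g=2 f=6]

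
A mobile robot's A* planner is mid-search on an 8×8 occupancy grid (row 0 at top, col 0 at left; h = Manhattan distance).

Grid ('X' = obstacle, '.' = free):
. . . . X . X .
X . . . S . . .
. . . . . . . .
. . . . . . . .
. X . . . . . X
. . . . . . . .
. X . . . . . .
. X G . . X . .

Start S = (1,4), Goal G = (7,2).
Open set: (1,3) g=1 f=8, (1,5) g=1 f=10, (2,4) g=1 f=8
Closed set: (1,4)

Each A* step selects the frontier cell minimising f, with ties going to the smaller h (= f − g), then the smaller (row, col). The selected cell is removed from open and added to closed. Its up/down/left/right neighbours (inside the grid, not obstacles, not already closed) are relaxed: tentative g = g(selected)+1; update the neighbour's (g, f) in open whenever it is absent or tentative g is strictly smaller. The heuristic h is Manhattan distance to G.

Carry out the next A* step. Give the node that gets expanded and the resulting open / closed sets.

expanded=(1,3); open=[(0,3) g=2 f=10, (1,2) g=2 f=8, (1,5) g=1 f=10, (2,3) g=2 f=8, (2,4) g=1 f=8]; closed=[(1,3), (1,4)]

step 1: expand (1,3) (f=8, h=7) → closed; open now [(0,3) g=2 f=10, (1,2) g=2 f=8, (1,5) g=1 f=10, (2,3) g=2 f=8, (2,4) g=1 f=8]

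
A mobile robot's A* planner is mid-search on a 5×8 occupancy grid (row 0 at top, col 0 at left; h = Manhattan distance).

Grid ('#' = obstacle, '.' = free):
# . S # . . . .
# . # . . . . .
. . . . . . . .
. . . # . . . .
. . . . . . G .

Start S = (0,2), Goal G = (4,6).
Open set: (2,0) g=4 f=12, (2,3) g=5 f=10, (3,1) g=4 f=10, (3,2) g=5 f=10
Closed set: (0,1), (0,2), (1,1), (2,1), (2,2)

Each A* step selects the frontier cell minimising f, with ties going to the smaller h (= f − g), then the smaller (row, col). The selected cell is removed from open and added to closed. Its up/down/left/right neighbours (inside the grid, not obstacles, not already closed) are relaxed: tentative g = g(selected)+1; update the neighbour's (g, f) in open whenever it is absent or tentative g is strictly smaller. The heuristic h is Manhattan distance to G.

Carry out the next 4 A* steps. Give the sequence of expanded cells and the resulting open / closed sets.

step 1: expand (2,3) (f=10, h=5) → closed; open now [(1,3) g=6 f=12, (2,0) g=4 f=12, (2,4) g=6 f=10, (3,1) g=4 f=10, (3,2) g=5 f=10]
step 2: expand (2,4) (f=10, h=4) → closed; open now [(1,3) g=6 f=12, (1,4) g=7 f=12, (2,0) g=4 f=12, (2,5) g=7 f=10, (3,1) g=4 f=10, (3,2) g=5 f=10, (3,4) g=7 f=10]
step 3: expand (2,5) (f=10, h=3) → closed; open now [(1,3) g=6 f=12, (1,4) g=7 f=12, (1,5) g=8 f=12, (2,0) g=4 f=12, (2,6) g=8 f=10, (3,1) g=4 f=10, (3,2) g=5 f=10, (3,4) g=7 f=10, (3,5) g=8 f=10]
step 4: expand (2,6) (f=10, h=2) → closed; open now [(1,3) g=6 f=12, (1,4) g=7 f=12, (1,5) g=8 f=12, (1,6) g=9 f=12, (2,0) g=4 f=12, (2,7) g=9 f=12, (3,1) g=4 f=10, (3,2) g=5 f=10, (3,4) g=7 f=10, (3,5) g=8 f=10, (3,6) g=9 f=10]

order=[(2,3) → (2,4) → (2,5) → (2,6)]; open=[(1,3) g=6 f=12, (1,4) g=7 f=12, (1,5) g=8 f=12, (1,6) g=9 f=12, (2,0) g=4 f=12, (2,7) g=9 f=12, (3,1) g=4 f=10, (3,2) g=5 f=10, (3,4) g=7 f=10, (3,5) g=8 f=10, (3,6) g=9 f=10]; closed=[(0,1), (0,2), (1,1), (2,1), (2,2), (2,3), (2,4), (2,5), (2,6)]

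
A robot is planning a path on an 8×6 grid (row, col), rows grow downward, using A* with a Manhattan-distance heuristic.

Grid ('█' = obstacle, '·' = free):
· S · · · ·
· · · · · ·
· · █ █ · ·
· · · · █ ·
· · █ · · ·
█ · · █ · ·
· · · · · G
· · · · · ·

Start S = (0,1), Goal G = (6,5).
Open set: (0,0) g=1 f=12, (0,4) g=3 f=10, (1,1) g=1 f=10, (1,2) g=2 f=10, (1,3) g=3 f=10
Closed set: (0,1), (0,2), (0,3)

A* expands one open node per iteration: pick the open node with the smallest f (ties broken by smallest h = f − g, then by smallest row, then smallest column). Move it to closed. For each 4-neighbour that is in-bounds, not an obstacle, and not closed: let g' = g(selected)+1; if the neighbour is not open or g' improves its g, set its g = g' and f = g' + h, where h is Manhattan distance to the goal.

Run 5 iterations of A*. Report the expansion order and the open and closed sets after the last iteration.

step 1: expand (0,4) (f=10, h=7) → closed; open now [(0,0) g=1 f=12, (0,5) g=4 f=10, (1,1) g=1 f=10, (1,2) g=2 f=10, (1,3) g=3 f=10, (1,4) g=4 f=10]
step 2: expand (0,5) (f=10, h=6) → closed; open now [(0,0) g=1 f=12, (1,1) g=1 f=10, (1,2) g=2 f=10, (1,3) g=3 f=10, (1,4) g=4 f=10, (1,5) g=5 f=10]
step 3: expand (1,5) (f=10, h=5) → closed; open now [(0,0) g=1 f=12, (1,1) g=1 f=10, (1,2) g=2 f=10, (1,3) g=3 f=10, (1,4) g=4 f=10, (2,5) g=6 f=10]
step 4: expand (2,5) (f=10, h=4) → closed; open now [(0,0) g=1 f=12, (1,1) g=1 f=10, (1,2) g=2 f=10, (1,3) g=3 f=10, (1,4) g=4 f=10, (2,4) g=7 f=12, (3,5) g=7 f=10]
step 5: expand (3,5) (f=10, h=3) → closed; open now [(0,0) g=1 f=12, (1,1) g=1 f=10, (1,2) g=2 f=10, (1,3) g=3 f=10, (1,4) g=4 f=10, (2,4) g=7 f=12, (4,5) g=8 f=10]

order=[(0,4) → (0,5) → (1,5) → (2,5) → (3,5)]; open=[(0,0) g=1 f=12, (1,1) g=1 f=10, (1,2) g=2 f=10, (1,3) g=3 f=10, (1,4) g=4 f=10, (2,4) g=7 f=12, (4,5) g=8 f=10]; closed=[(0,1), (0,2), (0,3), (0,4), (0,5), (1,5), (2,5), (3,5)]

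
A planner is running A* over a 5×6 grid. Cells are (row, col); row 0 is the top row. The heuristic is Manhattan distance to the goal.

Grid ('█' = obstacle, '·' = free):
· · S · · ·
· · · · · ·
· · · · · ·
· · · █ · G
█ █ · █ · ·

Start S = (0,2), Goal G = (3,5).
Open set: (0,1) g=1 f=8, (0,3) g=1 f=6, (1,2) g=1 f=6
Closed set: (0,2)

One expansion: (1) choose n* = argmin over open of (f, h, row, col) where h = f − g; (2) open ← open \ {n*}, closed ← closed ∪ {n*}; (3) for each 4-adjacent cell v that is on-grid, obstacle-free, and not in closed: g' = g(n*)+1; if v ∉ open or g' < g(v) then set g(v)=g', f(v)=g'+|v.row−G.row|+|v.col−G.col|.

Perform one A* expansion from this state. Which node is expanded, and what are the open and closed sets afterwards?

step 1: expand (0,3) (f=6, h=5) → closed; open now [(0,1) g=1 f=8, (0,4) g=2 f=6, (1,2) g=1 f=6, (1,3) g=2 f=6]

expanded=(0,3); open=[(0,1) g=1 f=8, (0,4) g=2 f=6, (1,2) g=1 f=6, (1,3) g=2 f=6]; closed=[(0,2), (0,3)]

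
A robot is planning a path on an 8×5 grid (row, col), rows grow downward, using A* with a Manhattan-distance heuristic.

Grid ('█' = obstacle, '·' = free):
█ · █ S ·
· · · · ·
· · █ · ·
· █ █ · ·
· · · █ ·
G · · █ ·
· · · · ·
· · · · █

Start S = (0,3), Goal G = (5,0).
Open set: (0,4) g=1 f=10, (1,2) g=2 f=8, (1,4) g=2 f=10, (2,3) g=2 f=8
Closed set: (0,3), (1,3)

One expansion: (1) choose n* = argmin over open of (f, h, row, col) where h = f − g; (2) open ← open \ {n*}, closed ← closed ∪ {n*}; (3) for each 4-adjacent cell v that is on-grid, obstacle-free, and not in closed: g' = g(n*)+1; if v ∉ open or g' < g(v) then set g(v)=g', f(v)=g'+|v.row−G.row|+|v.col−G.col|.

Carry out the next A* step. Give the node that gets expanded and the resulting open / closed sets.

step 1: expand (1,2) (f=8, h=6) → closed; open now [(0,4) g=1 f=10, (1,1) g=3 f=8, (1,4) g=2 f=10, (2,3) g=2 f=8]

expanded=(1,2); open=[(0,4) g=1 f=10, (1,1) g=3 f=8, (1,4) g=2 f=10, (2,3) g=2 f=8]; closed=[(0,3), (1,2), (1,3)]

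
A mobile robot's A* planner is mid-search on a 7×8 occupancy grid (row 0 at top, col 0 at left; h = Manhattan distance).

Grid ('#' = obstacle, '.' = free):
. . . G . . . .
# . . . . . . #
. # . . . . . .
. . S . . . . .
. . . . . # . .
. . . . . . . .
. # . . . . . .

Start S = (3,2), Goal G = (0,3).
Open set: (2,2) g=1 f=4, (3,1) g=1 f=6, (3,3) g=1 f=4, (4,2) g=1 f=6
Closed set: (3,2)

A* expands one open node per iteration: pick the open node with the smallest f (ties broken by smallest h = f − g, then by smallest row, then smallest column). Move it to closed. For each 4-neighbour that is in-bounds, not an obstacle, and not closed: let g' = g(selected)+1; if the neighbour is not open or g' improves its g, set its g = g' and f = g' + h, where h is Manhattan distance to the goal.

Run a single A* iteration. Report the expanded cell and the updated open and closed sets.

expanded=(2,2); open=[(1,2) g=2 f=4, (2,3) g=2 f=4, (3,1) g=1 f=6, (3,3) g=1 f=4, (4,2) g=1 f=6]; closed=[(2,2), (3,2)]

step 1: expand (2,2) (f=4, h=3) → closed; open now [(1,2) g=2 f=4, (2,3) g=2 f=4, (3,1) g=1 f=6, (3,3) g=1 f=4, (4,2) g=1 f=6]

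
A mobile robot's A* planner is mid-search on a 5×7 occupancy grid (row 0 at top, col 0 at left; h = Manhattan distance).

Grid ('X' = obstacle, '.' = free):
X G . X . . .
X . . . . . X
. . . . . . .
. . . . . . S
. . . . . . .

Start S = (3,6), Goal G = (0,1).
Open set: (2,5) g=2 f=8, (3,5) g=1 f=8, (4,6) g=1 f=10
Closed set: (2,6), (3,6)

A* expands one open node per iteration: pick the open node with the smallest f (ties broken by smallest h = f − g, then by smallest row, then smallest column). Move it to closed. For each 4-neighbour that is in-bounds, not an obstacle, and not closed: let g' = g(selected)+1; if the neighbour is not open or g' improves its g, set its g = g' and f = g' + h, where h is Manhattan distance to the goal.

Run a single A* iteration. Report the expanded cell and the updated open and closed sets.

expanded=(2,5); open=[(1,5) g=3 f=8, (2,4) g=3 f=8, (3,5) g=1 f=8, (4,6) g=1 f=10]; closed=[(2,5), (2,6), (3,6)]

step 1: expand (2,5) (f=8, h=6) → closed; open now [(1,5) g=3 f=8, (2,4) g=3 f=8, (3,5) g=1 f=8, (4,6) g=1 f=10]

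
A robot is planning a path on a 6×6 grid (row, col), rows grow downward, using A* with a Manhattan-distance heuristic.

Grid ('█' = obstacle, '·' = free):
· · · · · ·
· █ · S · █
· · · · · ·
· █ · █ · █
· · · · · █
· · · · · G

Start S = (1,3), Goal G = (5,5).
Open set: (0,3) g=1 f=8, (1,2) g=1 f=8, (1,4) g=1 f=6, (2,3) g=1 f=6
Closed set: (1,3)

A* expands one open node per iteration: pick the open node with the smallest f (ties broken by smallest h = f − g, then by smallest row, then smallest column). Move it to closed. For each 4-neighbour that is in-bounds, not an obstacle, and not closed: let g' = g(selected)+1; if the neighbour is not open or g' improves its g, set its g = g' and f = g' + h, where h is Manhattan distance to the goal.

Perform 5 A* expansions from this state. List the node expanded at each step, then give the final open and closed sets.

step 1: expand (1,4) (f=6, h=5) → closed; open now [(0,3) g=1 f=8, (0,4) g=2 f=8, (1,2) g=1 f=8, (2,3) g=1 f=6, (2,4) g=2 f=6]
step 2: expand (2,4) (f=6, h=4) → closed; open now [(0,3) g=1 f=8, (0,4) g=2 f=8, (1,2) g=1 f=8, (2,3) g=1 f=6, (2,5) g=3 f=6, (3,4) g=3 f=6]
step 3: expand (2,5) (f=6, h=3) → closed; open now [(0,3) g=1 f=8, (0,4) g=2 f=8, (1,2) g=1 f=8, (2,3) g=1 f=6, (3,4) g=3 f=6]
step 4: expand (3,4) (f=6, h=3) → closed; open now [(0,3) g=1 f=8, (0,4) g=2 f=8, (1,2) g=1 f=8, (2,3) g=1 f=6, (4,4) g=4 f=6]
step 5: expand (4,4) (f=6, h=2) → closed; open now [(0,3) g=1 f=8, (0,4) g=2 f=8, (1,2) g=1 f=8, (2,3) g=1 f=6, (4,3) g=5 f=8, (5,4) g=5 f=6]

order=[(1,4) → (2,4) → (2,5) → (3,4) → (4,4)]; open=[(0,3) g=1 f=8, (0,4) g=2 f=8, (1,2) g=1 f=8, (2,3) g=1 f=6, (4,3) g=5 f=8, (5,4) g=5 f=6]; closed=[(1,3), (1,4), (2,4), (2,5), (3,4), (4,4)]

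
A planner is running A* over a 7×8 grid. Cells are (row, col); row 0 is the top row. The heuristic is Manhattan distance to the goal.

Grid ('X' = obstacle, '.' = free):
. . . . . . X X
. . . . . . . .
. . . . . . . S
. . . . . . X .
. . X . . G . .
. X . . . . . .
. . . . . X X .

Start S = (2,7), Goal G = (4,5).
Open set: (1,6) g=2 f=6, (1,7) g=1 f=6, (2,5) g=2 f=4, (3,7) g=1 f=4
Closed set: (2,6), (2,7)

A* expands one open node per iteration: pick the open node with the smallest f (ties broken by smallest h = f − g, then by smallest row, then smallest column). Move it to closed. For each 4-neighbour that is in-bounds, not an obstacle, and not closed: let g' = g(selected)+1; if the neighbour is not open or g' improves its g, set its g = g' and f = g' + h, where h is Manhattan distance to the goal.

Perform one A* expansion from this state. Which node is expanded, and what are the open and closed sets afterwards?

step 1: expand (2,5) (f=4, h=2) → closed; open now [(1,5) g=3 f=6, (1,6) g=2 f=6, (1,7) g=1 f=6, (2,4) g=3 f=6, (3,5) g=3 f=4, (3,7) g=1 f=4]

expanded=(2,5); open=[(1,5) g=3 f=6, (1,6) g=2 f=6, (1,7) g=1 f=6, (2,4) g=3 f=6, (3,5) g=3 f=4, (3,7) g=1 f=4]; closed=[(2,5), (2,6), (2,7)]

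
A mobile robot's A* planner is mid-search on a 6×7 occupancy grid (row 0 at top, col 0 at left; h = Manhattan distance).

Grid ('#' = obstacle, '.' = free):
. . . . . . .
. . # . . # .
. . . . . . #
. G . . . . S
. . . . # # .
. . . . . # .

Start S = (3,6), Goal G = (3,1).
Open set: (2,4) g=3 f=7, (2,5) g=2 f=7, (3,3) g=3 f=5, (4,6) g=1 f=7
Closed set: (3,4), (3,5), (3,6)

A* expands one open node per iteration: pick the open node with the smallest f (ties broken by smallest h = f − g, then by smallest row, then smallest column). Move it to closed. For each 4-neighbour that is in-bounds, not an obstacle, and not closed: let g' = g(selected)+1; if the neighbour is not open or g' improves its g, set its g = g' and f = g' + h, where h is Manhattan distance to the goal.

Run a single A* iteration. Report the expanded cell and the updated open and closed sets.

expanded=(3,3); open=[(2,3) g=4 f=7, (2,4) g=3 f=7, (2,5) g=2 f=7, (3,2) g=4 f=5, (4,3) g=4 f=7, (4,6) g=1 f=7]; closed=[(3,3), (3,4), (3,5), (3,6)]

step 1: expand (3,3) (f=5, h=2) → closed; open now [(2,3) g=4 f=7, (2,4) g=3 f=7, (2,5) g=2 f=7, (3,2) g=4 f=5, (4,3) g=4 f=7, (4,6) g=1 f=7]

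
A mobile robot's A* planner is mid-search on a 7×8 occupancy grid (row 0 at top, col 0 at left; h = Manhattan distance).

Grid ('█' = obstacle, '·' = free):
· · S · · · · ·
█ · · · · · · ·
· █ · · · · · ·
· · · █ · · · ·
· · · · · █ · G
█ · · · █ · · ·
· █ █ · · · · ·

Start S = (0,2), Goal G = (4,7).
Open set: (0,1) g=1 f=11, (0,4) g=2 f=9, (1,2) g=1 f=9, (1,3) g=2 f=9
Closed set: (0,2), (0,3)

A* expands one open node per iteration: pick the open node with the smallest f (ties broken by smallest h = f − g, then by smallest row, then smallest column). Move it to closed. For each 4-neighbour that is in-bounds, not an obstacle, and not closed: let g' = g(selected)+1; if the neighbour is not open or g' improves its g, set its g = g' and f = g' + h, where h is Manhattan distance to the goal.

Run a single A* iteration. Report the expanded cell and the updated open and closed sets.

expanded=(0,4); open=[(0,1) g=1 f=11, (0,5) g=3 f=9, (1,2) g=1 f=9, (1,3) g=2 f=9, (1,4) g=3 f=9]; closed=[(0,2), (0,3), (0,4)]

step 1: expand (0,4) (f=9, h=7) → closed; open now [(0,1) g=1 f=11, (0,5) g=3 f=9, (1,2) g=1 f=9, (1,3) g=2 f=9, (1,4) g=3 f=9]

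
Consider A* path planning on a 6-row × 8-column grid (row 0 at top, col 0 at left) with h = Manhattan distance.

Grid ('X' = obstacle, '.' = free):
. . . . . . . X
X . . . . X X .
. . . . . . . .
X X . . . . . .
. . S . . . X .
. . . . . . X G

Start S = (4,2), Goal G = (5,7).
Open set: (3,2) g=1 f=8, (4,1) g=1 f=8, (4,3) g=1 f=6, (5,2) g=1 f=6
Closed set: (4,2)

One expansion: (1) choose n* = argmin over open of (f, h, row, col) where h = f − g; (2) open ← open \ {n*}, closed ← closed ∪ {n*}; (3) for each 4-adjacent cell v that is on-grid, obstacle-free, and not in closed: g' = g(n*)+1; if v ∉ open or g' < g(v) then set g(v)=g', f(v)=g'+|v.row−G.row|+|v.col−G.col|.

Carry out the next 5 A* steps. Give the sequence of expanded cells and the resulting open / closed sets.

order=[(4,3) → (4,4) → (4,5) → (5,5) → (5,4)]; open=[(3,2) g=1 f=8, (3,3) g=2 f=8, (3,4) g=3 f=8, (3,5) g=4 f=8, (4,1) g=1 f=8, (5,2) g=1 f=6, (5,3) g=2 f=6]; closed=[(4,2), (4,3), (4,4), (4,5), (5,4), (5,5)]

step 1: expand (4,3) (f=6, h=5) → closed; open now [(3,2) g=1 f=8, (3,3) g=2 f=8, (4,1) g=1 f=8, (4,4) g=2 f=6, (5,2) g=1 f=6, (5,3) g=2 f=6]
step 2: expand (4,4) (f=6, h=4) → closed; open now [(3,2) g=1 f=8, (3,3) g=2 f=8, (3,4) g=3 f=8, (4,1) g=1 f=8, (4,5) g=3 f=6, (5,2) g=1 f=6, (5,3) g=2 f=6, (5,4) g=3 f=6]
step 3: expand (4,5) (f=6, h=3) → closed; open now [(3,2) g=1 f=8, (3,3) g=2 f=8, (3,4) g=3 f=8, (3,5) g=4 f=8, (4,1) g=1 f=8, (5,2) g=1 f=6, (5,3) g=2 f=6, (5,4) g=3 f=6, (5,5) g=4 f=6]
step 4: expand (5,5) (f=6, h=2) → closed; open now [(3,2) g=1 f=8, (3,3) g=2 f=8, (3,4) g=3 f=8, (3,5) g=4 f=8, (4,1) g=1 f=8, (5,2) g=1 f=6, (5,3) g=2 f=6, (5,4) g=3 f=6]
step 5: expand (5,4) (f=6, h=3) → closed; open now [(3,2) g=1 f=8, (3,3) g=2 f=8, (3,4) g=3 f=8, (3,5) g=4 f=8, (4,1) g=1 f=8, (5,2) g=1 f=6, (5,3) g=2 f=6]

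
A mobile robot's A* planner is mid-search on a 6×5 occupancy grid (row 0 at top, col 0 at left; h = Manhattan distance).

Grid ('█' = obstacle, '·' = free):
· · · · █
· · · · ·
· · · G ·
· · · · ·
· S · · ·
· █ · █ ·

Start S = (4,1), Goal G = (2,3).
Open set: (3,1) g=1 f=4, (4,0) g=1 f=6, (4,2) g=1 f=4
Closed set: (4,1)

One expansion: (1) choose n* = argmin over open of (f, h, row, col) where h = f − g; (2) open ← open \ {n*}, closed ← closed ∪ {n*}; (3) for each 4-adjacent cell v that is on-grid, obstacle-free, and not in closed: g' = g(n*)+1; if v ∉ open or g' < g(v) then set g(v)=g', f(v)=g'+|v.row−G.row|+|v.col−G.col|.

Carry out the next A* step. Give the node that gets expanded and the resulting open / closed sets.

expanded=(3,1); open=[(2,1) g=2 f=4, (3,0) g=2 f=6, (3,2) g=2 f=4, (4,0) g=1 f=6, (4,2) g=1 f=4]; closed=[(3,1), (4,1)]

step 1: expand (3,1) (f=4, h=3) → closed; open now [(2,1) g=2 f=4, (3,0) g=2 f=6, (3,2) g=2 f=4, (4,0) g=1 f=6, (4,2) g=1 f=4]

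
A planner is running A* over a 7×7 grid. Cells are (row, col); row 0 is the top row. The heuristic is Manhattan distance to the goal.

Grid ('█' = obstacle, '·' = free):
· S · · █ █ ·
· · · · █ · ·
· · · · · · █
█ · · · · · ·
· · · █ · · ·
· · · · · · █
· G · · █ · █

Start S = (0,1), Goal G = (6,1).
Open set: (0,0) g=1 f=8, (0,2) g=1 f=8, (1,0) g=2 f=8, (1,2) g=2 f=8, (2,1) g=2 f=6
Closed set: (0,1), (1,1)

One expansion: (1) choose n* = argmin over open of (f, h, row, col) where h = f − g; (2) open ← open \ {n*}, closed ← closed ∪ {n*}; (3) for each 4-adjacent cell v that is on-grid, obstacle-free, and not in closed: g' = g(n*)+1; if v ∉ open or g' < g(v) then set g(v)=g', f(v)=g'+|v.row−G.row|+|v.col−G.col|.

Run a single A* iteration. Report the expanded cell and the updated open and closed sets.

expanded=(2,1); open=[(0,0) g=1 f=8, (0,2) g=1 f=8, (1,0) g=2 f=8, (1,2) g=2 f=8, (2,0) g=3 f=8, (2,2) g=3 f=8, (3,1) g=3 f=6]; closed=[(0,1), (1,1), (2,1)]

step 1: expand (2,1) (f=6, h=4) → closed; open now [(0,0) g=1 f=8, (0,2) g=1 f=8, (1,0) g=2 f=8, (1,2) g=2 f=8, (2,0) g=3 f=8, (2,2) g=3 f=8, (3,1) g=3 f=6]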